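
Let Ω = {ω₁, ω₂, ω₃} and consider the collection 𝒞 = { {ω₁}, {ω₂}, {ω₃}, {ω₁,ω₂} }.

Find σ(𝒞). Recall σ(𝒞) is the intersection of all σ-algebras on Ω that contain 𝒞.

Start: 𝒞 ∪ {∅, Ω} = { ∅, {ω₁}, {ω₂}, {ω₃}, {ω₁,ω₂}, Ω }.
Round 1: 2 new —
  {ω₁,ω₃}  = Ω∖{ω₂}
  {ω₂,ω₃}  = Ω∖{ω₁}
  — 8 sets.
Round 2: stable.

Therefore σ(𝒞) = { ∅, {ω₁}, {ω₂}, {ω₃}, {ω₁,ω₂}, {ω₁,ω₃}, {ω₂,ω₃}, Ω } (|σ(𝒞)| = 8).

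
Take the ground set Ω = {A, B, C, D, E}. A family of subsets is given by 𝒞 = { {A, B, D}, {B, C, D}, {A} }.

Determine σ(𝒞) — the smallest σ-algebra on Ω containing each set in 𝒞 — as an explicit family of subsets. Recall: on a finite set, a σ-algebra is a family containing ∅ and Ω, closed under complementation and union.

Start: 𝒞 ∪ {∅, Ω} = { ∅, {A}, {A, B, D}, {B, C, D}, Ω }.
Round 1 adds 4:
  {A, E}  = ᶜ of {B, C, D}
  {C, E}  = ᶜ of {A, B, D}
  {A, B, C, D}  = {B, C, D} ∪ {A, B, D}
  {B, C, D, E}  = ᶜ of {A}
  (now 9)
Round 2: +3 →
  {E}  = ᶜ of {A, B, C, D}
  {A, C, E}  = {A, E} ∪ {C, E}
  {A, B, D, E}  = {A, B, D} ∪ {A, E}
  (now 12)
Round 3: 2 new —
  {C}  = ᶜ of {A, B, D, E}
  {B, D}  = ᶜ of {A, C, E}
  (now 14)
Round 4: 2 new —
  {A, C}  = {C} ∪ {A}
  {B, D, E}  = {B, D} ∪ {E}
  (now 16)
After Round 5 the family is unchanged; done.

Hence σ(𝒞) has 16 members: { ∅, {A}, {C}, {E}, {A, C}, {A, E}, {B, D}, {C, E}, {A, B, D}, {A, C, E}, {B, C, D}, {B, D, E}, {A, B, C, D}, {A, B, D, E}, {B, C, D, E}, Ω }.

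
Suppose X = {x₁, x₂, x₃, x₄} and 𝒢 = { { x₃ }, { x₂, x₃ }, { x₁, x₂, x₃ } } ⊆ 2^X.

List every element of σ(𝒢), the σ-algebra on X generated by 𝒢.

σ(𝒢) (16 sets): { ∅, { x₁ }, { x₂ }, { x₃ }, { x₄ }, { x₁, x₂ }, { x₁, x₃ }, { x₁, x₄ }, { x₂, x₃ }, { x₂, x₄ }, { x₃, x₄ }, { x₁, x₂, x₃ }, { x₁, x₂, x₄ }, { x₁, x₃, x₄ }, { x₂, x₃, x₄ }, X }

Derivation:
Seed the family with 𝒢 together with ∅ and X: { ∅, { x₃ }, { x₂, x₃ }, { x₁, x₂, x₃ }, X }.
Round 1. New:
  { x₄ }  = complement { x₁, x₂, x₃ }
  { x₁, x₄ }  = complement { x₂, x₃ }
  { x₁, x₂, x₄ }  = complement { x₃ }
  (now 8)
Round 2: 3 new —
  { x₃, x₄ }  = { x₄ } ∪ { x₃ }
  { x₁, x₃, x₄ }  = { x₃ } ∪ { x₁, x₄ }
  { x₂, x₃, x₄ }  = { x₄ } ∪ { x₂, x₃ }
  (now 11)
Round 3. New:
  { x₁ }  = complement { x₂, x₃, x₄ }
  { x₂ }  = complement { x₁, x₃, x₄ }
  { x₁, x₂ }  = complement { x₃, x₄ }
  (now 14)
Round 4. New:
  { x₁, x₃ }  = { x₃ } ∪ { x₁ }
  { x₂, x₄ }  = { x₄ } ∪ { x₂ }
  (now 16)
Round 5 adds nothing — fixpoint reached.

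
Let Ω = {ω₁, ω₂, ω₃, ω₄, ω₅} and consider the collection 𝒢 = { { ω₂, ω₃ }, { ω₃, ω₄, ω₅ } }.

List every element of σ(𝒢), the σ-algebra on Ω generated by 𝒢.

Seed the family with 𝒢 together with ∅ and Ω: { {  }, { ω₂, ω₃ }, { ω₃, ω₄, ω₅ }, Ω }.
Round 1 adds 3:
  { ω₁, ω₂ }  = ᶜ of { ω₃, ω₄, ω₅ }
  { ω₁, ω₄, ω₅ }  = ᶜ of { ω₂, ω₃ }
  { ω₂, ω₃, ω₄, ω₅ }  = { ω₂, ω₃ } ∪ { ω₃, ω₄, ω₅ }
  — 7 sets.
Round 2: +4 →
  { ω₁ }  = ᶜ of { ω₂, ω₃, ω₄, ω₅ }
  { ω₁, ω₂, ω₃ }  = { ω₂, ω₃ } ∪ { ω₁, ω₂ }
  { ω₁, ω₂, ω₄, ω₅ }  = { ω₁, ω₄, ω₅ } ∪ { ω₁, ω₂ }
  { ω₁, ω₃, ω₄, ω₅ }  = { ω₁, ω₄, ω₅ } ∪ { ω₃, ω₄, ω₅ }
  — 11 sets.
Round 3. New:
  { ω₂ }  = ᶜ of { ω₁, ω₃, ω₄, ω₅ }
  { ω₃ }  = ᶜ of { ω₁, ω₂, ω₄, ω₅ }
  { ω₄, ω₅ }  = ᶜ of { ω₁, ω₂, ω₃ }
  — 14 sets.
Round 4: +2 →
  { ω₁, ω₃ }  = { ω₃ } ∪ { ω₁ }
  { ω₂, ω₄, ω₅ }  = { ω₄, ω₅ } ∪ { ω₂ }
  — 16 sets.
After Round 5 the family is unchanged; done.

|σ(𝒢)| = 16.  σ(𝒢) = { {  }, { ω₁ }, { ω₂ }, { ω₃ }, { ω₁, ω₂ }, { ω₁, ω₃ }, { ω₂, ω₃ }, { ω₄, ω₅ }, { ω₁, ω₂, ω₃ }, { ω₁, ω₄, ω₅ }, { ω₂, ω₄, ω₅ }, { ω₃, ω₄, ω₅ }, { ω₁, ω₂, ω₄, ω₅ }, { ω₁, ω₃, ω₄, ω₅ }, { ω₂, ω₃, ω₄, ω₅ }, Ω }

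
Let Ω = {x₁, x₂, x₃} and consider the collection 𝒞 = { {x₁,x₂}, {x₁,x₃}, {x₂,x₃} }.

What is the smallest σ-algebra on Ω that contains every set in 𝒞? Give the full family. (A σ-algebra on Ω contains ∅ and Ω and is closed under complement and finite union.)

σ(𝒞) = { {}, {x₁}, {x₂}, {x₃}, {x₁,x₂}, {x₁,x₃}, {x₂,x₃}, Ω }

Working:
Seed the family with 𝒞 together with ∅ and Ω: { {}, {x₁,x₂}, {x₁,x₃}, {x₂,x₃}, Ω }.
Pass 1 adds 3:
  {x₁}  = complement {x₂,x₃}
  {x₂}  = complement {x₁,x₃}
  {x₃}  = complement {x₁,x₂}
  [8 total]
After Pass 2 the family is unchanged; done.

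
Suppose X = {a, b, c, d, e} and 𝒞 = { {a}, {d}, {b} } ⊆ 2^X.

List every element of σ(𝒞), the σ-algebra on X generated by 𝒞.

Answer: σ(𝒞) = { {}, {a}, {b}, {d}, {a, b}, {a, d}, {b, d}, {c, e}, {a, b, d}, {a, c, e}, {b, c, e}, {c, d, e}, {a, b, c, e}, {a, c, d, e}, {b, c, d, e}, X }

Derivation:
Seed the family with 𝒞 together with ∅ and X: { {}, {a}, {b}, {d}, X }.
Round 1. New:
  {a, b}  = {b} ∪ {a}
  {a, d}  = {d} ∪ {a}
  {b, d}  = {d} ∪ {b}
  {a, b, c, e}  = {d}ᶜ
  {a, c, d, e}  = {b}ᶜ
  {b, c, d, e}  = {a}ᶜ
  — 11 sets.
Round 2. New:
  {a, b, d}  = {a, b} ∪ {a, d}
  {a, c, e}  = {b, d}ᶜ
  {b, c, e}  = {a, d}ᶜ
  {c, d, e}  = {a, b}ᶜ
  — 15 sets.
Round 3: 1 new —
  {c, e}  = {a, b, d}ᶜ
  — 16 sets.
Round 4: no new sets; the family is a σ-algebra.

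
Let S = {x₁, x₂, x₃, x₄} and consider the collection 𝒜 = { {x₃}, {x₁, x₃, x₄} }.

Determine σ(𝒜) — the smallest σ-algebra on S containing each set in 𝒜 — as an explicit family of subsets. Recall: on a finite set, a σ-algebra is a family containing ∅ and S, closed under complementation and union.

σ(𝒜) = { {}, {x₂}, {x₃}, {x₁, x₄}, {x₂, x₃}, {x₁, x₂, x₄}, {x₁, x₃, x₄}, S }

Working:
Seed the family with 𝒜 together with ∅ and S: { {}, {x₃}, {x₁, x₃, x₄}, S }.
Step 1: 2 new —
  {x₂}  = {x₁, x₃, x₄}ᶜ
  {x₁, x₂, x₄}  = {x₃}ᶜ
Step 2 adds 1:
  {x₂, x₃}  = {x₃} ∪ {x₂}
Step 3 adds 1:
  {x₁, x₄}  = {x₂, x₃}ᶜ
Step 4: closed — nothing new.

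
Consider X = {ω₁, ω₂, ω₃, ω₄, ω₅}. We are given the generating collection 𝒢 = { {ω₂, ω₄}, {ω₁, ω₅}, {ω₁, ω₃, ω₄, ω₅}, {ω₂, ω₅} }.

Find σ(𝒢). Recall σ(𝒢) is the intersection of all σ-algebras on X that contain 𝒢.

Start: 𝒢 ∪ {∅, X} = { ∅, {ω₁, ω₅}, {ω₂, ω₄}, {ω₂, ω₅}, {ω₁, ω₃, ω₄, ω₅}, X }.
Step 1: +7 →
  {ω₂}  = complement {ω₁, ω₃, ω₄, ω₅}
  {ω₁, ω₂, ω₅}  = {ω₂, ω₅} ∪ {ω₁, ω₅}
  {ω₁, ω₃, ω₄}  = complement {ω₂, ω₅}
  {ω₁, ω₃, ω₅}  = complement {ω₂, ω₄}
  {ω₂, ω₃, ω₄}  = complement {ω₁, ω₅}
  {ω₂, ω₄, ω₅}  = {ω₂, ω₅} ∪ {ω₂, ω₄}
  {ω₁, ω₂, ω₄, ω₅}  = {ω₁, ω₅} ∪ {ω₂, ω₄}
  (now 13)
Step 2. New:
  {ω₃}  = complement {ω₁, ω₂, ω₄, ω₅}
  {ω₁, ω₃}  = complement {ω₂, ω₄, ω₅}
  {ω₃, ω₄}  = complement {ω₁, ω₂, ω₅}
  {ω₁, ω₂, ω₃, ω₄}  = {ω₂, ω₃, ω₄} ∪ {ω₁, ω₃, ω₄}
  {ω₁, ω₂, ω₃, ω₅}  = {ω₂, ω₅} ∪ {ω₁, ω₃, ω₅}
  {ω₂, ω₃, ω₄, ω₅}  = {ω₂, ω₅} ∪ {ω₂, ω₃, ω₄}
  (now 19)
Step 3. New:
  {ω₁}  = complement {ω₂, ω₃, ω₄, ω₅}
  {ω₄}  = complement {ω₁, ω₂, ω₃, ω₅}
  {ω₅}  = complement {ω₁, ω₂, ω₃, ω₄}
  {ω₂, ω₃}  = {ω₂} ∪ {ω₃}
  {ω₁, ω₂, ω₃}  = {ω₂} ∪ {ω₁, ω₃}
  {ω₂, ω₃, ω₅}  = {ω₂, ω₅} ∪ {ω₃}
  (now 25)
Step 4: +7 →
  {ω₁, ω₂}  = {ω₂} ∪ {ω₁}
  {ω₁, ω₄}  = complement {ω₂, ω₃, ω₅}
  {ω₃, ω₅}  = {ω₅} ∪ {ω₃}
  {ω₄, ω₅}  = complement {ω₁, ω₂, ω₃}
  {ω₁, ω₂, ω₄}  = {ω₂, ω₄} ∪ {ω₁}
  {ω₁, ω₄, ω₅}  = complement {ω₂, ω₃}
  {ω₃, ω₄, ω₅}  = {ω₃, ω₄} ∪ {ω₅}
  (now 32)
Step 5: no new sets; the family is a σ-algebra.

|σ(𝒢)| = 32.  σ(𝒢) = { ∅, {ω₁}, {ω₂}, {ω₃}, {ω₄}, {ω₅}, {ω₁, ω₂}, {ω₁, ω₃}, {ω₁, ω₄}, {ω₁, ω₅}, {ω₂, ω₃}, {ω₂, ω₄}, {ω₂, ω₅}, {ω₃, ω₄}, {ω₃, ω₅}, {ω₄, ω₅}, {ω₁, ω₂, ω₃}, {ω₁, ω₂, ω₄}, {ω₁, ω₂, ω₅}, {ω₁, ω₃, ω₄}, {ω₁, ω₃, ω₅}, {ω₁, ω₄, ω₅}, {ω₂, ω₃, ω₄}, {ω₂, ω₃, ω₅}, {ω₂, ω₄, ω₅}, {ω₃, ω₄, ω₅}, {ω₁, ω₂, ω₃, ω₄}, {ω₁, ω₂, ω₃, ω₅}, {ω₁, ω₂, ω₄, ω₅}, {ω₁, ω₃, ω₄, ω₅}, {ω₂, ω₃, ω₄, ω₅}, X }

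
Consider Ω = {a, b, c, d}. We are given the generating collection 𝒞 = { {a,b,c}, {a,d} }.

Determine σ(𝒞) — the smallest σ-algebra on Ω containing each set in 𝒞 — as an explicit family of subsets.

Begin from { ∅, {a,d}, {a,b,c}, Ω } (that is, 𝒞 plus ∅ and Ω).
Pass 1. New:
  {d}  = complement {a,b,c}
  {b,c}  = complement {a,d}
  — 6 sets.
Pass 2: +1 →
  {b,c,d}  = {b,c} ∪ {d}
  — 7 sets.
Pass 3: 1 new —
  {a}  = complement {b,c,d}
  — 8 sets.
After Pass 4 the family is unchanged; done.

Therefore σ(𝒞) = { ∅, {a}, {d}, {a,d}, {b,c}, {a,b,c}, {b,c,d}, Ω } (|σ(𝒞)| = 8).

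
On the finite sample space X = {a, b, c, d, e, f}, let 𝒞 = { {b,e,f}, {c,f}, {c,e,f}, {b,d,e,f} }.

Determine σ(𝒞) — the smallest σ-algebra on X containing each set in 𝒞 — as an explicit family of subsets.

Seed the family with 𝒞 together with ∅ and X: { {}, {c,f}, {b,e,f}, {c,e,f}, {b,d,e,f}, X }.
Step 1: +6 →
  {a,c}  = {b,d,e,f}ᶜ
  {a,b,d}  = {c,e,f}ᶜ
  {a,c,d}  = {b,e,f}ᶜ
  {a,b,d,e}  = {c,f}ᶜ
  {b,c,e,f}  = {c,e,f} ∪ {b,e,f}
  {b,c,d,e,f}  = {b,d,e,f} ∪ {c,e,f}
  [12 total]
Step 2. New:
  {a}  = {b,c,d,e,f}ᶜ
  {a,d}  = {b,c,e,f}ᶜ
  {a,c,f}  = {a,c} ∪ {c,f}
  {a,b,c,d}  = {a,b,d} ∪ {a,c,d}
  {a,c,d,f}  = {a,c,d} ∪ {c,f}
  {a,c,e,f}  = {a,c} ∪ {c,e,f}
  {a,b,c,d,e}  = {a,b,d,e} ∪ {a,c,d}
  {a,b,c,d,f}  = {a,b,d} ∪ {c,f}
  {a,b,c,e,f}  = {b,e,f} ∪ {a,c}
  {a,b,d,e,f}  = {b,e,f} ∪ {a,b,d,e}
  {a,c,d,e,f}  = {a,c,d} ∪ {c,e,f}
  [23 total]
Step 3. New:
  {b}  = {a,c,d,e,f}ᶜ
  {c}  = {a,b,d,e,f}ᶜ
  {d}  = {a,b,c,e,f}ᶜ
  {e}  = {a,b,c,d,f}ᶜ
  {f}  = {a,b,c,d,e}ᶜ
  {b,d}  = {a,c,e,f}ᶜ
  {b,e}  = {a,c,d,f}ᶜ
  {e,f}  = {a,b,c,d}ᶜ
  {b,d,e}  = {a,c,f}ᶜ
  {a,b,e,f}  = {b,e,f} ∪ {a}
  [33 total]
Step 4 adds 29:
  {a,b}  = {a} ∪ {b}
  {a,e}  = {a} ∪ {e}
  {a,f}  = {a} ∪ {f}
  {b,c}  = {b} ∪ {c}
  {b,f}  = {b} ∪ {f}
  {c,d}  = {a,b,e,f}ᶜ
  {c,e}  = {e} ∪ {c}
  {d,e}  = {e} ∪ {d}
  {d,f}  = {f} ∪ {d}
  {a,b,c}  = {b} ∪ {a,c}
  {a,b,e}  = {b,e} ∪ {a}
  {a,c,e}  = {e} ∪ {a,c}
  {a,d,e}  = {e} ∪ {a,d}
  {a,d,f}  = {f} ∪ {a,d}
  {a,e,f}  = {e,f} ∪ {a}
  {b,c,d}  = {c} ∪ {b,d}
  {b,c,e}  = {b,e} ∪ {c}
  {b,c,f}  = {b} ∪ {c,f}
  {b,d,f}  = {f} ∪ {b,d}
  {c,d,f}  = {c,f} ∪ {d}
  {d,e,f}  = {e,f} ∪ {d}
  {a,b,c,e}  = {b,e} ∪ {a,c}
  {a,b,c,f}  = {a,c,f} ∪ {b}
  {a,b,d,f}  = {f} ∪ {a,b,d}
  {a,c,d,e}  = {e} ∪ {a,c,d}
  {a,d,e,f}  = {e,f} ∪ {a,d}
  {b,c,d,e}  = {c} ∪ {b,d,e}
  {b,c,d,f}  = {c,f} ∪ {b,d}
  {c,d,e,f}  = {c,e,f} ∪ {d}
  [62 total]
Step 5. New:
  {a,b,f}  = {a,f} ∪ {b}
  {c,d,e}  = {c,d} ∪ {d,e}
  [64 total]
After Step 6 the family is unchanged; done.

Therefore σ(𝒞) = { {}, {a}, {b}, {c}, {d}, {e}, {f}, {a,b}, {a,c}, {a,d}, {a,e}, {a,f}, {b,c}, {b,d}, {b,e}, {b,f}, {c,d}, {c,e}, {c,f}, {d,e}, {d,f}, {e,f}, {a,b,c}, {a,b,d}, {a,b,e}, {a,b,f}, {a,c,d}, {a,c,e}, {a,c,f}, {a,d,e}, {a,d,f}, {a,e,f}, {b,c,d}, {b,c,e}, {b,c,f}, {b,d,e}, {b,d,f}, {b,e,f}, {c,d,e}, {c,d,f}, {c,e,f}, {d,e,f}, {a,b,c,d}, {a,b,c,e}, {a,b,c,f}, {a,b,d,e}, {a,b,d,f}, {a,b,e,f}, {a,c,d,e}, {a,c,d,f}, {a,c,e,f}, {a,d,e,f}, {b,c,d,e}, {b,c,d,f}, {b,c,e,f}, {b,d,e,f}, {c,d,e,f}, {a,b,c,d,e}, {a,b,c,d,f}, {a,b,c,e,f}, {a,b,d,e,f}, {a,c,d,e,f}, {b,c,d,e,f}, X } (|σ(𝒞)| = 64).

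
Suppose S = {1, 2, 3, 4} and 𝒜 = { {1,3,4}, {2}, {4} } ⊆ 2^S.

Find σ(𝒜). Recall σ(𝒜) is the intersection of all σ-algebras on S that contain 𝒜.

Initial family (5 sets): { ∅, {2}, {4}, {1,3,4}, S }.
Round 1: +2 →
  {2,4}  = {4} ∪ {2}
  {1,2,3}  = {4}ᶜ
Round 2: +1 →
  {1,3}  = {2,4}ᶜ
Round 3: closed — nothing new.

Hence σ(𝒜) has 8 members: { ∅, {2}, {4}, {1,3}, {2,4}, {1,2,3}, {1,3,4}, S }.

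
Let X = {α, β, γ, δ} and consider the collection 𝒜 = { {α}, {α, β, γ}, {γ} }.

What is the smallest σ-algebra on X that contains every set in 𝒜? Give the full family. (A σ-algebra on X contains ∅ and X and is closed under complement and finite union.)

Take S₀ = 𝒜 ∪ {∅, X} = { {}, {α}, {γ}, {α, β, γ}, X }.
Pass 1: 4 new —
  {δ}  = ᶜ of {α, β, γ}
  {α, γ}  = {γ} ∪ {α}
  {α, β, δ}  = ᶜ of {γ}
  {β, γ, δ}  = ᶜ of {α}
  [9 total]
Pass 2: 4 new —
  {α, δ}  = {δ} ∪ {α}
  {β, δ}  = ᶜ of {α, γ}
  {γ, δ}  = {γ} ∪ {δ}
  {α, γ, δ}  = {α, γ} ∪ {δ}
  [13 total]
Pass 3: +3 →
  {β}  = ᶜ of {α, γ, δ}
  {α, β}  = ᶜ of {γ, δ}
  {β, γ}  = ᶜ of {α, δ}
  [16 total]
Pass 4: stable.

Therefore σ(𝒜) = { {}, {α}, {β}, {γ}, {δ}, {α, β}, {α, γ}, {α, δ}, {β, γ}, {β, δ}, {γ, δ}, {α, β, γ}, {α, β, δ}, {α, γ, δ}, {β, γ, δ}, X } (|σ(𝒜)| = 16).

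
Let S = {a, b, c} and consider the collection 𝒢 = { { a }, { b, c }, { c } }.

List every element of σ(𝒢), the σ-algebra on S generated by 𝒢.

Begin from { {  }, { a }, { c }, { b, c }, S } (that is, 𝒢 plus ∅ and S).
Iteration 1: +2 →
  { a, b }  = S∖{ c }
  { a, c }  = { c } ∪ { a }
  [7 total]
Iteration 2. New:
  { b }  = S∖{ a, c }
  [8 total]
Iteration 3: closed — nothing new.

|σ(𝒢)| = 8.  σ(𝒢) = { {  }, { a }, { b }, { c }, { a, b }, { a, c }, { b, c }, S }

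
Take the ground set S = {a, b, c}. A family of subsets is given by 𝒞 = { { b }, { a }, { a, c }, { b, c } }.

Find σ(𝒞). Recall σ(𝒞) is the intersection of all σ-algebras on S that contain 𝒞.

Seed the family with 𝒞 together with ∅ and S: { ∅, { a }, { b }, { a, c }, { b, c }, S }.
Step 1: +1 →
  { a, b }  = { b } ∪ { a }
  — 7 sets.
Step 2 (1 new):
  { c }  = { a, b }ᶜ
  — 8 sets.
Step 3: no new sets; the family is a σ-algebra.

|σ(𝒞)| = 8.  σ(𝒞) = { ∅, { a }, { b }, { c }, { a, b }, { a, c }, { b, c }, S }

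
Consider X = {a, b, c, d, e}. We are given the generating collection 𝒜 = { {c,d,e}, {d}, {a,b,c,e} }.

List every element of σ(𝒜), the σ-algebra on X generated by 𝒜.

Take S₀ = 𝒜 ∪ {∅, X} = { {}, {d}, {c,d,e}, {a,b,c,e}, X }.
Round 1. New:
  {a,b}  = complement {c,d,e}
  — 6 sets.
Round 2: 1 new —
  {a,b,d}  = {d} ∪ {a,b}
  — 7 sets.
Round 3: +1 →
  {c,e}  = complement {a,b,d}
  — 8 sets.
Round 4: stable.

σ(𝒜) = { {}, {d}, {a,b}, {c,e}, {a,b,d}, {c,d,e}, {a,b,c,e}, X }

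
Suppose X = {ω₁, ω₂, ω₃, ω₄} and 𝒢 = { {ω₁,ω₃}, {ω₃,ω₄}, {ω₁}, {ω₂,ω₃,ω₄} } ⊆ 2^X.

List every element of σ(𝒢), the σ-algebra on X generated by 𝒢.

Begin from { ∅, {ω₁}, {ω₁,ω₃}, {ω₃,ω₄}, {ω₂,ω₃,ω₄}, X } (that is, 𝒢 plus ∅ and X).
Iteration 1: 3 new —
  {ω₁,ω₂}  = ᶜ of {ω₃,ω₄}
  {ω₂,ω₄}  = ᶜ of {ω₁,ω₃}
  {ω₁,ω₃,ω₄}  = {ω₃,ω₄} ∪ {ω₁,ω₃}
Iteration 2 adds 3:
  {ω₂}  = ᶜ of {ω₁,ω₃,ω₄}
  {ω₁,ω₂,ω₃}  = {ω₁,ω₂} ∪ {ω₁,ω₃}
  {ω₁,ω₂,ω₄}  = {ω₁,ω₂} ∪ {ω₂,ω₄}
Iteration 3. New:
  {ω₃}  = ᶜ of {ω₁,ω₂,ω₄}
  {ω₄}  = ᶜ of {ω₁,ω₂,ω₃}
Iteration 4: +2 →
  {ω₁,ω₄}  = {ω₄} ∪ {ω₁}
  {ω₂,ω₃}  = {ω₃} ∪ {ω₂}
Iteration 5: no new sets; the family is a σ-algebra.

Hence σ(𝒢) has 16 members: { ∅, {ω₁}, {ω₂}, {ω₃}, {ω₄}, {ω₁,ω₂}, {ω₁,ω₃}, {ω₁,ω₄}, {ω₂,ω₃}, {ω₂,ω₄}, {ω₃,ω₄}, {ω₁,ω₂,ω₃}, {ω₁,ω₂,ω₄}, {ω₁,ω₃,ω₄}, {ω₂,ω₃,ω₄}, X }.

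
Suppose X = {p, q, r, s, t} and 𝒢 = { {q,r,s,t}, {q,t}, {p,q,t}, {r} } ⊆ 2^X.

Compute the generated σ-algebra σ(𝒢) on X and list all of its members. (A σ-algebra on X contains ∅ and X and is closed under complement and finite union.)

σ(𝒢) (16 sets): { {}, {p}, {r}, {s}, {p,r}, {p,s}, {q,t}, {r,s}, {p,q,t}, {p,r,s}, {q,r,t}, {q,s,t}, {p,q,r,t}, {p,q,s,t}, {q,r,s,t}, X }

Trace:
Start: 𝒢 ∪ {∅, X} = { {}, {r}, {q,t}, {p,q,t}, {q,r,s,t}, X }.
Iteration 1: +6 →
  {p}  = {q,r,s,t}ᶜ
  {r,s}  = {p,q,t}ᶜ
  {p,r,s}  = {q,t}ᶜ
  {q,r,t}  = {r} ∪ {q,t}
  {p,q,r,t}  = {r} ∪ {p,q,t}
  {p,q,s,t}  = {r}ᶜ
  — 12 sets.
Iteration 2. New:
  {s}  = {p,q,r,t}ᶜ
  {p,r}  = {r} ∪ {p}
  {p,s}  = {q,r,t}ᶜ
  — 15 sets.
Iteration 3 adds 1:
  {q,s,t}  = {p,r}ᶜ
  — 16 sets.
After Iteration 4 the family is unchanged; done.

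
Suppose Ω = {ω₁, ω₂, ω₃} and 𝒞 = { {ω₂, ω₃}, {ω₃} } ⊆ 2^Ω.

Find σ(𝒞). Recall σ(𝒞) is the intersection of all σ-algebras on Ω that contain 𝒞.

σ(𝒞) (8 sets): { {}, {ω₁}, {ω₂}, {ω₃}, {ω₁, ω₂}, {ω₁, ω₃}, {ω₂, ω₃}, Ω }

Check:
Seed the family with 𝒞 together with ∅ and Ω: { {}, {ω₃}, {ω₂, ω₃}, Ω }.
Step 1: 2 new —
  {ω₁}  = complement {ω₂, ω₃}
  {ω₁, ω₂}  = complement {ω₃}
Step 2: 1 new —
  {ω₁, ω₃}  = {ω₃} ∪ {ω₁}
Step 3 adds 1:
  {ω₂}  = complement {ω₁, ω₃}
Step 4 adds nothing — fixpoint reached.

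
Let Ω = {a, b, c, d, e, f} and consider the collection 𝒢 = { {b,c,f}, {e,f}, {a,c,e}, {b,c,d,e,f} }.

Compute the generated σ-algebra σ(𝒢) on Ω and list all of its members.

Begin from { {}, {e,f}, {a,c,e}, {b,c,f}, {b,c,d,e,f}, Ω } (that is, 𝒢 plus ∅ and Ω).
Iteration 1 (7 new):
  {a}  = complement {b,c,d,e,f}
  {a,d,e}  = complement {b,c,f}
  {b,d,f}  = complement {a,c,e}
  {a,b,c,d}  = complement {e,f}
  {a,c,e,f}  = {e,f} ∪ {a,c,e}
  {b,c,e,f}  = {e,f} ∪ {b,c,f}
  {a,b,c,e,f}  = {b,c,f} ∪ {a,c,e}
  (now 13)
Iteration 2. New:
  {d}  = complement {a,b,c,e,f}
  {a,d}  = complement {b,c,e,f}
  {b,d}  = complement {a,c,e,f}
  {a,e,f}  = {e,f} ∪ {a}
  {a,b,c,f}  = {b,c,f} ∪ {a}
  {a,b,d,f}  = {b,d,f} ∪ {a}
  {a,c,d,e}  = {a,d,e} ∪ {a,c,e}
  {a,d,e,f}  = {a,d,e} ∪ {e,f}
  {b,c,d,f}  = {b,d,f} ∪ {b,c,f}
  {b,d,e,f}  = {b,d,f} ∪ {e,f}
  {a,b,c,d,e}  = {a,d,e} ∪ {a,b,c,d}
  {a,b,c,d,f}  = {b,d,f} ∪ {a,b,c,d}
  {a,b,d,e,f}  = {a,d,e} ∪ {b,d,f}
  {a,c,d,e,f}  = {a,d,e} ∪ {a,c,e,f}
  (now 27)
Iteration 3. New:
  {b}  = complement {a,c,d,e,f}
  {c}  = complement {a,b,d,e,f}
  {e}  = complement {a,b,c,d,f}
  {f}  = complement {a,b,c,d,e}
  {a,c}  = complement {b,d,e,f}
  {a,e}  = complement {b,c,d,f}
  {b,c}  = complement {a,d,e,f}
  {b,f}  = complement {a,c,d,e}
  {c,e}  = complement {a,b,d,f}
  {d,e}  = complement {a,b,c,f}
  {a,b,d}  = {a,d} ∪ {b,d}
  {b,c,d}  = complement {a,e,f}
  {d,e,f}  = {e,f} ∪ {d}
  {a,b,d,e}  = {b,d} ∪ {a,d,e}
  (now 41)
Iteration 4: +21 →
  {a,b}  = {b} ∪ {a}
  {a,f}  = {a} ∪ {f}
  {b,e}  = {b} ∪ {e}
  {c,d}  = {c} ∪ {d}
  {c,f}  = complement {a,b,d,e}
  {d,f}  = {d} ∪ {f}
  {a,b,c}  = complement {d,e,f}
  {a,b,e}  = {b} ∪ {a,e}
  {a,b,f}  = {b,f} ∪ {a}
  {a,c,d}  = {a,c} ∪ {d}
  {a,c,f}  = {a,c} ∪ {f}
  {a,d,f}  = {a,d} ∪ {f}
  {b,c,e}  = {b} ∪ {c,e}
  {b,d,e}  = {b} ∪ {d,e}
  {b,e,f}  = {b} ∪ {e,f}
  {c,d,e}  = {d,e} ∪ {c,e}
  {c,e,f}  = complement {a,b,d}
  {a,b,c,e}  = {a,c,e} ∪ {b}
  {a,b,e,f}  = {b} ∪ {a,e,f}
  {b,c,d,e}  = {d,e} ∪ {b,c}
  {c,d,e,f}  = {c,e} ∪ {d,e,f}
  (now 62)
Iteration 5. New:
  {c,d,f}  = complement {a,b,e}
  {a,c,d,f}  = complement {b,e}
  (now 64)
Iteration 6 adds nothing — fixpoint reached.

Hence σ(𝒢) has 64 members: { {}, {a}, {b}, {c}, {d}, {e}, {f}, {a,b}, {a,c}, {a,d}, {a,e}, {a,f}, {b,c}, {b,d}, {b,e}, {b,f}, {c,d}, {c,e}, {c,f}, {d,e}, {d,f}, {e,f}, {a,b,c}, {a,b,d}, {a,b,e}, {a,b,f}, {a,c,d}, {a,c,e}, {a,c,f}, {a,d,e}, {a,d,f}, {a,e,f}, {b,c,d}, {b,c,e}, {b,c,f}, {b,d,e}, {b,d,f}, {b,e,f}, {c,d,e}, {c,d,f}, {c,e,f}, {d,e,f}, {a,b,c,d}, {a,b,c,e}, {a,b,c,f}, {a,b,d,e}, {a,b,d,f}, {a,b,e,f}, {a,c,d,e}, {a,c,d,f}, {a,c,e,f}, {a,d,e,f}, {b,c,d,e}, {b,c,d,f}, {b,c,e,f}, {b,d,e,f}, {c,d,e,f}, {a,b,c,d,e}, {a,b,c,d,f}, {a,b,c,e,f}, {a,b,d,e,f}, {a,c,d,e,f}, {b,c,d,e,f}, Ω }.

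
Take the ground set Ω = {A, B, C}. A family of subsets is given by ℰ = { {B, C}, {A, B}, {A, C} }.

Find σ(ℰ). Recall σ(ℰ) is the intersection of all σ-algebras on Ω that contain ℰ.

σ(ℰ) (8 sets): { ∅, {A}, {B}, {C}, {A, B}, {A, C}, {B, C}, Ω }

Derivation:
Initial family (5 sets): { ∅, {A, B}, {A, C}, {B, C}, Ω }.
Round 1 (3 new):
  {A}  = {B, C}ᶜ
  {B}  = {A, C}ᶜ
  {C}  = {A, B}ᶜ
  |family| = 8
Round 2: already closed under ᶜ and ∪.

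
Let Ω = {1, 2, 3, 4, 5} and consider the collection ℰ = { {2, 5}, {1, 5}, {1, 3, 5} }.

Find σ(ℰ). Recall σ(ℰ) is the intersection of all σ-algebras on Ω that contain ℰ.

Initial family (5 sets): { ∅, {1, 5}, {2, 5}, {1, 3, 5}, Ω }.
Iteration 1: +5 →
  {2, 4}  = complement {1, 3, 5}
  {1, 2, 5}  = {2, 5} ∪ {1, 5}
  {1, 3, 4}  = complement {2, 5}
  {2, 3, 4}  = complement {1, 5}
  {1, 2, 3, 5}  = {2, 5} ∪ {1, 3, 5}
  — 10 sets.
Iteration 2: 7 new —
  {4}  = complement {1, 2, 3, 5}
  {3, 4}  = complement {1, 2, 5}
  {2, 4, 5}  = {2, 5} ∪ {2, 4}
  {1, 2, 3, 4}  = {1, 3, 4} ∪ {2, 3, 4}
  {1, 2, 4, 5}  = {1, 2, 5} ∪ {2, 4}
  {1, 3, 4, 5}  = {1, 3, 5} ∪ {1, 3, 4}
  {2, 3, 4, 5}  = {2, 5} ∪ {2, 3, 4}
  — 17 sets.
Iteration 3: +6 →
  {1}  = complement {2, 3, 4, 5}
  {2}  = complement {1, 3, 4, 5}
  {3}  = complement {1, 2, 4, 5}
  {5}  = complement {1, 2, 3, 4}
  {1, 3}  = complement {2, 4, 5}
  {1, 4, 5}  = {1, 5} ∪ {4}
  — 23 sets.
Iteration 4. New:
  {1, 2}  = {2} ∪ {1}
  {1, 4}  = {4} ∪ {1}
  {2, 3}  = complement {1, 4, 5}
  {3, 5}  = {5} ∪ {3}
  {4, 5}  = {5} ∪ {4}
  {1, 2, 3}  = {2} ∪ {1, 3}
  {1, 2, 4}  = {2, 4} ∪ {1}
  {2, 3, 5}  = {2, 5} ∪ {3}
  {3, 4, 5}  = {3, 4} ∪ {5}
  — 32 sets.
After Iteration 5 the family is unchanged; done.

Hence σ(ℰ) has 32 members: { ∅, {1}, {2}, {3}, {4}, {5}, {1, 2}, {1, 3}, {1, 4}, {1, 5}, {2, 3}, {2, 4}, {2, 5}, {3, 4}, {3, 5}, {4, 5}, {1, 2, 3}, {1, 2, 4}, {1, 2, 5}, {1, 3, 4}, {1, 3, 5}, {1, 4, 5}, {2, 3, 4}, {2, 3, 5}, {2, 4, 5}, {3, 4, 5}, {1, 2, 3, 4}, {1, 2, 3, 5}, {1, 2, 4, 5}, {1, 3, 4, 5}, {2, 3, 4, 5}, Ω }.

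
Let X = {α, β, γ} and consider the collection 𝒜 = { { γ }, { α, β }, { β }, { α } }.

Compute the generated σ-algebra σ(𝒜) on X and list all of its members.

Begin from { {  }, { α }, { β }, { γ }, { α, β }, X } (that is, 𝒜 plus ∅ and X).
Round 1 adds 2:
  { α, γ }  = { β }ᶜ
  { β, γ }  = { α }ᶜ
  (now 8)
After Round 2 the family is unchanged; done.

|σ(𝒜)| = 8.  σ(𝒜) = { {  }, { α }, { β }, { γ }, { α, β }, { α, γ }, { β, γ }, X }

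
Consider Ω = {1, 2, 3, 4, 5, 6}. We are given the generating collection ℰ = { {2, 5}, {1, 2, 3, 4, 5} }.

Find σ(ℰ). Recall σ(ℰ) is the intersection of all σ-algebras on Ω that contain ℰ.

Seed the family with ℰ together with ∅ and Ω: { {}, {2, 5}, {1, 2, 3, 4, 5}, Ω }.
Pass 1: +2 →
  {6}  = Ω∖{1, 2, 3, 4, 5}
  {1, 3, 4, 6}  = Ω∖{2, 5}
  |family| = 6
Pass 2. New:
  {2, 5, 6}  = {2, 5} ∪ {6}
  |family| = 7
Pass 3: +1 →
  {1, 3, 4}  = Ω∖{2, 5, 6}
  |family| = 8
Pass 4: already closed under ᶜ and ∪.

|σ(ℰ)| = 8.  σ(ℰ) = { {}, {6}, {2, 5}, {1, 3, 4}, {2, 5, 6}, {1, 3, 4, 6}, {1, 2, 3, 4, 5}, Ω }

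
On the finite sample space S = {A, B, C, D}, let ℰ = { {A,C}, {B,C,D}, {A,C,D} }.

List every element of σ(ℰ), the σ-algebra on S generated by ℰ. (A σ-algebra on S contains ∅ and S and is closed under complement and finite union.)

Answer: σ(ℰ) = { ∅, {A}, {B}, {C}, {D}, {A,B}, {A,C}, {A,D}, {B,C}, {B,D}, {C,D}, {A,B,C}, {A,B,D}, {A,C,D}, {B,C,D}, S }

Check:
Initial family (5 sets): { ∅, {A,C}, {A,C,D}, {B,C,D}, S }.
Iteration 1 adds 3:
  {A}  = complement {B,C,D}
  {B}  = complement {A,C,D}
  {B,D}  = complement {A,C}
  |family| = 8
Iteration 2: +3 →
  {A,B}  = {B} ∪ {A}
  {A,B,C}  = {B} ∪ {A,C}
  {A,B,D}  = {B,D} ∪ {A}
  |family| = 11
Iteration 3: +3 →
  {C}  = complement {A,B,D}
  {D}  = complement {A,B,C}
  {C,D}  = complement {A,B}
  |family| = 14
Iteration 4: +2 →
  {A,D}  = {D} ∪ {A}
  {B,C}  = {C} ∪ {B}
  |family| = 16
After Iteration 5 the family is unchanged; done.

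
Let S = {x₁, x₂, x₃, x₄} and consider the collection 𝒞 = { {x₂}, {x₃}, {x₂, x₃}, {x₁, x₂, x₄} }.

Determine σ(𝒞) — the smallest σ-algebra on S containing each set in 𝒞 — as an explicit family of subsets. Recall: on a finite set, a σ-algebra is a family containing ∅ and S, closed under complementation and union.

Begin from { ∅, {x₂}, {x₃}, {x₂, x₃}, {x₁, x₂, x₄}, S } (that is, 𝒞 plus ∅ and S).
Round 1: +2 →
  {x₁, x₄}  = complement {x₂, x₃}
  {x₁, x₃, x₄}  = complement {x₂}
Round 2: no new sets; the family is a σ-algebra.

Therefore σ(𝒞) = { ∅, {x₂}, {x₃}, {x₁, x₄}, {x₂, x₃}, {x₁, x₂, x₄}, {x₁, x₃, x₄}, S } (|σ(𝒞)| = 8).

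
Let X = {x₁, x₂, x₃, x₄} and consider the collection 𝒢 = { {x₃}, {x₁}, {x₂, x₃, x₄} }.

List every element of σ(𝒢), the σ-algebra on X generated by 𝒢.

σ(𝒢) (8 sets): { ∅, {x₁}, {x₃}, {x₁, x₃}, {x₂, x₄}, {x₁, x₂, x₄}, {x₂, x₃, x₄}, X }

Working:
Initial family (5 sets): { ∅, {x₁}, {x₃}, {x₂, x₃, x₄}, X }.
Round 1: +2 →
  {x₁, x₃}  = {x₃} ∪ {x₁}
  {x₁, x₂, x₄}  = X∖{x₃}
  [7 total]
Round 2. New:
  {x₂, x₄}  = X∖{x₁, x₃}
  [8 total]
Round 3: closed — nothing new.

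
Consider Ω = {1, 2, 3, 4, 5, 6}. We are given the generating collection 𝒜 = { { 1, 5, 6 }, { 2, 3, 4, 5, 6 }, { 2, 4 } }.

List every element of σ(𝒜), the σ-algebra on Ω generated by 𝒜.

σ(𝒜) (16 sets): { {}, { 1 }, { 3 }, { 1, 3 }, { 2, 4 }, { 5, 6 }, { 1, 2, 4 }, { 1, 5, 6 }, { 2, 3, 4 }, { 3, 5, 6 }, { 1, 2, 3, 4 }, { 1, 3, 5, 6 }, { 2, 4, 5, 6 }, { 1, 2, 4, 5, 6 }, { 2, 3, 4, 5, 6 }, Ω }

Working:
Seed the family with 𝒜 together with ∅ and Ω: { {}, { 2, 4 }, { 1, 5, 6 }, { 2, 3, 4, 5, 6 }, Ω }.
Round 1 (4 new):
  { 1 }  = ᶜ of { 2, 3, 4, 5, 6 }
  { 2, 3, 4 }  = ᶜ of { 1, 5, 6 }
  { 1, 3, 5, 6 }  = ᶜ of { 2, 4 }
  { 1, 2, 4, 5, 6 }  = { 1, 5, 6 } ∪ { 2, 4 }
  |family| = 9
Round 2: +3 →
  { 3 }  = ᶜ of { 1, 2, 4, 5, 6 }
  { 1, 2, 4 }  = { 2, 4 } ∪ { 1 }
  { 1, 2, 3, 4 }  = { 2, 3, 4 } ∪ { 1 }
  |family| = 12
Round 3 (3 new):
  { 1, 3 }  = { 3 } ∪ { 1 }
  { 5, 6 }  = ᶜ of { 1, 2, 3, 4 }
  { 3, 5, 6 }  = ᶜ of { 1, 2, 4 }
  |family| = 15
Round 4: 1 new —
  { 2, 4, 5, 6 }  = ᶜ of { 1, 3 }
  |family| = 16
After Round 5 the family is unchanged; done.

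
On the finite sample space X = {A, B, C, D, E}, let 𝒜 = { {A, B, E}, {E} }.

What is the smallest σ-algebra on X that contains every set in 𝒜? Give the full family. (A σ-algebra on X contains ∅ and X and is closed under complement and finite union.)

σ(𝒜) (8 sets): { {}, {E}, {A, B}, {C, D}, {A, B, E}, {C, D, E}, {A, B, C, D}, X }

Trace:
Seed the family with 𝒜 together with ∅ and X: { {}, {E}, {A, B, E}, X }.
Pass 1. New:
  {C, D}  = ᶜ of {A, B, E}
  {A, B, C, D}  = ᶜ of {E}
  (now 6)
Pass 2 (1 new):
  {C, D, E}  = {C, D} ∪ {E}
  (now 7)
Pass 3: 1 new —
  {A, B}  = ᶜ of {C, D, E}
  (now 8)
Pass 4 adds nothing — fixpoint reached.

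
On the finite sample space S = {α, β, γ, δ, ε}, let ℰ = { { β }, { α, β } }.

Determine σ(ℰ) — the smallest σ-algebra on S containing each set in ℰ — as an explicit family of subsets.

|σ(ℰ)| = 8.  σ(ℰ) = { {}, { α }, { β }, { α, β }, { γ, δ, ε }, { α, γ, δ, ε }, { β, γ, δ, ε }, S }

Working:
Take S₀ = ℰ ∪ {∅, S} = { {}, { β }, { α, β }, S }.
Step 1 (2 new):
  { γ, δ, ε }  = ᶜ of { α, β }
  { α, γ, δ, ε }  = ᶜ of { β }
  (now 6)
Step 2 (1 new):
  { β, γ, δ, ε }  = { γ, δ, ε } ∪ { β }
  (now 7)
Step 3: +1 →
  { α }  = ᶜ of { β, γ, δ, ε }
  (now 8)
Step 4: stable.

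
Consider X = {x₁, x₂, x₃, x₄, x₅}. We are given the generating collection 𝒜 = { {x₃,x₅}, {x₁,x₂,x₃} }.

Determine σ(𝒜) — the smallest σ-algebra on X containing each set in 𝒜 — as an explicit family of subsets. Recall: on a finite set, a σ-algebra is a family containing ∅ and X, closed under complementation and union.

|σ(𝒜)| = 16.  σ(𝒜) = { ∅, {x₃}, {x₄}, {x₅}, {x₁,x₂}, {x₃,x₄}, {x₃,x₅}, {x₄,x₅}, {x₁,x₂,x₃}, {x₁,x₂,x₄}, {x₁,x₂,x₅}, {x₃,x₄,x₅}, {x₁,x₂,x₃,x₄}, {x₁,x₂,x₃,x₅}, {x₁,x₂,x₄,x₅}, X }

Trace:
Seed the family with 𝒜 together with ∅ and X: { ∅, {x₃,x₅}, {x₁,x₂,x₃}, X }.
Pass 1 adds 3:
  {x₄,x₅}  = X∖{x₁,x₂,x₃}
  {x₁,x₂,x₄}  = X∖{x₃,x₅}
  {x₁,x₂,x₃,x₅}  = {x₃,x₅} ∪ {x₁,x₂,x₃}
  — 7 sets.
Pass 2. New:
  {x₄}  = X∖{x₁,x₂,x₃,x₅}
  {x₃,x₄,x₅}  = {x₄,x₅} ∪ {x₃,x₅}
  {x₁,x₂,x₃,x₄}  = {x₁,x₂,x₃} ∪ {x₁,x₂,x₄}
  {x₁,x₂,x₄,x₅}  = {x₄,x₅} ∪ {x₁,x₂,x₄}
  — 11 sets.
Pass 3 adds 3:
  {x₃}  = X∖{x₁,x₂,x₄,x₅}
  {x₅}  = X∖{x₁,x₂,x₃,x₄}
  {x₁,x₂}  = X∖{x₃,x₄,x₅}
  — 14 sets.
Pass 4 adds 2:
  {x₃,x₄}  = {x₃} ∪ {x₄}
  {x₁,x₂,x₅}  = {x₁,x₂} ∪ {x₅}
  — 16 sets.
Pass 5: already closed under ᶜ and ∪.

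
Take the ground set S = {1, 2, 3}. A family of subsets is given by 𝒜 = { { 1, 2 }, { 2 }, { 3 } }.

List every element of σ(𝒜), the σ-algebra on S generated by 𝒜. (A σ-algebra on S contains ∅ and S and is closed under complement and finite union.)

σ(𝒜) = { {}, { 1 }, { 2 }, { 3 }, { 1, 2 }, { 1, 3 }, { 2, 3 }, S }

Check:
Initial family (5 sets): { {}, { 2 }, { 3 }, { 1, 2 }, S }.
Round 1: +2 →
  { 1, 3 }  = { 2 }ᶜ
  { 2, 3 }  = { 3 } ∪ { 2 }
  |family| = 7
Round 2: 1 new —
  { 1 }  = { 2, 3 }ᶜ
  |family| = 8
After Round 3 the family is unchanged; done.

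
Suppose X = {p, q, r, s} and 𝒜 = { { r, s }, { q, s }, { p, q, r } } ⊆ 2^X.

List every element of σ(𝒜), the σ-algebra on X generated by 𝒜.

Start: 𝒜 ∪ {∅, X} = { ∅, { q, s }, { r, s }, { p, q, r }, X }.
Round 1: 4 new —
  { s }  = { p, q, r }ᶜ
  { p, q }  = { r, s }ᶜ
  { p, r }  = { q, s }ᶜ
  { q, r, s }  = { r, s } ∪ { q, s }
  [9 total]
Round 2: 3 new —
  { p }  = { q, r, s }ᶜ
  { p, q, s }  = { p, q } ∪ { s }
  { p, r, s }  = { r, s } ∪ { p, r }
  [12 total]
Round 3: +3 →
  { q }  = { p, r, s }ᶜ
  { r }  = { p, q, s }ᶜ
  { p, s }  = { s } ∪ { p }
  [15 total]
Round 4: 1 new —
  { q, r }  = { p, s }ᶜ
  [16 total]
Round 5: already closed under ᶜ and ∪.

σ(𝒜) = { ∅, { p }, { q }, { r }, { s }, { p, q }, { p, r }, { p, s }, { q, r }, { q, s }, { r, s }, { p, q, r }, { p, q, s }, { p, r, s }, { q, r, s }, X }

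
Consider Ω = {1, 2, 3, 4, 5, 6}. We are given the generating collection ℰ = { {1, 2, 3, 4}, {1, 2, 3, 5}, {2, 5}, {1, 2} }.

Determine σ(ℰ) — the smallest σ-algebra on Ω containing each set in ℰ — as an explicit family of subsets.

σ(ℰ) = { {}, {1}, {2}, {3}, {4}, {5}, {6}, {1, 2}, {1, 3}, {1, 4}, {1, 5}, {1, 6}, {2, 3}, {2, 4}, {2, 5}, {2, 6}, {3, 4}, {3, 5}, {3, 6}, {4, 5}, {4, 6}, {5, 6}, {1, 2, 3}, {1, 2, 4}, {1, 2, 5}, {1, 2, 6}, {1, 3, 4}, {1, 3, 5}, {1, 3, 6}, {1, 4, 5}, {1, 4, 6}, {1, 5, 6}, {2, 3, 4}, {2, 3, 5}, {2, 3, 6}, {2, 4, 5}, {2, 4, 6}, {2, 5, 6}, {3, 4, 5}, {3, 4, 6}, {3, 5, 6}, {4, 5, 6}, {1, 2, 3, 4}, {1, 2, 3, 5}, {1, 2, 3, 6}, {1, 2, 4, 5}, {1, 2, 4, 6}, {1, 2, 5, 6}, {1, 3, 4, 5}, {1, 3, 4, 6}, {1, 3, 5, 6}, {1, 4, 5, 6}, {2, 3, 4, 5}, {2, 3, 4, 6}, {2, 3, 5, 6}, {2, 4, 5, 6}, {3, 4, 5, 6}, {1, 2, 3, 4, 5}, {1, 2, 3, 4, 6}, {1, 2, 3, 5, 6}, {1, 2, 4, 5, 6}, {1, 3, 4, 5, 6}, {2, 3, 4, 5, 6}, Ω }

Derivation:
Initial family (6 sets): { {}, {1, 2}, {2, 5}, {1, 2, 3, 4}, {1, 2, 3, 5}, Ω }.
Iteration 1 adds 6:
  {4, 6}  = complement {1, 2, 3, 5}
  {5, 6}  = complement {1, 2, 3, 4}
  {1, 2, 5}  = {2, 5} ∪ {1, 2}
  {1, 3, 4, 6}  = complement {2, 5}
  {3, 4, 5, 6}  = complement {1, 2}
  {1, 2, 3, 4, 5}  = {2, 5} ∪ {1, 2, 3, 4}
Iteration 2: +12 →
  {6}  = complement {1, 2, 3, 4, 5}
  {2, 5, 6}  = {2, 5} ∪ {5, 6}
  {3, 4, 6}  = complement {1, 2, 5}
  {4, 5, 6}  = {5, 6} ∪ {4, 6}
  {1, 2, 4, 6}  = {1, 2} ∪ {4, 6}
  {1, 2, 5, 6}  = {5, 6} ∪ {1, 2}
  {2, 4, 5, 6}  = {2, 5} ∪ {4, 6}
  {1, 2, 3, 4, 6}  = {1, 2} ∪ {1, 3, 4, 6}
  {1, 2, 3, 5, 6}  = {5, 6} ∪ {1, 2, 3, 5}
  {1, 2, 4, 5, 6}  = {1, 2, 5} ∪ {4, 6}
  {1, 3, 4, 5, 6}  = {5, 6} ∪ {1, 3, 4, 6}
  {2, 3, 4, 5, 6}  = {2, 5} ∪ {3, 4, 5, 6}
Iteration 3: 11 new —
  {1}  = complement {2, 3, 4, 5, 6}
  {2}  = complement {1, 3, 4, 5, 6}
  {3}  = complement {1, 2, 4, 5, 6}
  {4}  = complement {1, 2, 3, 5, 6}
  {5}  = complement {1, 2, 3, 4, 6}
  {1, 3}  = complement {2, 4, 5, 6}
  {3, 4}  = complement {1, 2, 5, 6}
  {3, 5}  = complement {1, 2, 4, 6}
  {1, 2, 3}  = complement {4, 5, 6}
  {1, 2, 6}  = {1, 2} ∪ {6}
  {1, 3, 4}  = complement {2, 5, 6}
Iteration 4: +27 →
  {1, 4}  = {1} ∪ {4}
  {1, 5}  = {1} ∪ {5}
  {1, 6}  = {1} ∪ {6}
  {2, 3}  = {2} ∪ {3}
  {2, 4}  = {2} ∪ {4}
  {2, 6}  = {2} ∪ {6}
  {3, 6}  = {6} ∪ {3}
  {4, 5}  = {5} ∪ {4}
  {1, 2, 4}  = {1, 2} ∪ {4}
  {1, 3, 5}  = {1} ∪ {3, 5}
  {1, 3, 6}  = {6} ∪ {1, 3}
  {1, 4, 6}  = {1} ∪ {4, 6}
  {1, 5, 6}  = {5, 6} ∪ {1}
  {2, 3, 4}  = {3, 4} ∪ {2}
  {2, 3, 5}  = {2, 5} ∪ {3}
  {2, 4, 5}  = {2, 5} ∪ {4}
  {2, 4, 6}  = {2} ∪ {4, 6}
  {3, 4, 5}  = complement {1, 2, 6}
  {3, 5, 6}  = {5, 6} ∪ {3}
  {1, 2, 3, 6}  = {1, 2, 3} ∪ {6}
  {1, 2, 4, 5}  = {1, 2, 5} ∪ {4}
  {1, 3, 4, 5}  = {5} ∪ {1, 3, 4}
  {1, 3, 5, 6}  = {5, 6} ∪ {1, 3}
  {1, 4, 5, 6}  = {1} ∪ {4, 5, 6}
  {2, 3, 4, 5}  = {2, 5} ∪ {3, 4}
  {2, 3, 4, 6}  = {2} ∪ {3, 4, 6}
  {2, 3, 5, 6}  = {2, 5, 6} ∪ {3}
Iteration 5. New:
  {1, 4, 5}  = {4, 5} ∪ {1, 4}
  {2, 3, 6}  = {2} ∪ {3, 6}
After Iteration 6 the family is unchanged; done.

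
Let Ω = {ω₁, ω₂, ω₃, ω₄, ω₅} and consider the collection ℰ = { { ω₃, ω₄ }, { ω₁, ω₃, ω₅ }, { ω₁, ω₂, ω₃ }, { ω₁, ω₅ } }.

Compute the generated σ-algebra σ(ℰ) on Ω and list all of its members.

Initial family (6 sets): { {  }, { ω₁, ω₅ }, { ω₃, ω₄ }, { ω₁, ω₂, ω₃ }, { ω₁, ω₃, ω₅ }, Ω }.
Pass 1: 7 new —
  { ω₂, ω₄ }  = Ω∖{ ω₁, ω₃, ω₅ }
  { ω₄, ω₅ }  = Ω∖{ ω₁, ω₂, ω₃ }
  { ω₁, ω₂, ω₅ }  = Ω∖{ ω₃, ω₄ }
  { ω₂, ω₃, ω₄ }  = Ω∖{ ω₁, ω₅ }
  { ω₁, ω₂, ω₃, ω₄ }  = { ω₃, ω₄ } ∪ { ω₁, ω₂, ω₃ }
  { ω₁, ω₂, ω₃, ω₅ }  = { ω₁, ω₂, ω₃ } ∪ { ω₁, ω₅ }
  { ω₁, ω₃, ω₄, ω₅ }  = { ω₃, ω₄ } ∪ { ω₁, ω₅ }
  — 13 sets.
Pass 2 (8 new):
  { ω₂ }  = Ω∖{ ω₁, ω₃, ω₄, ω₅ }
  { ω₄ }  = Ω∖{ ω₁, ω₂, ω₃, ω₅ }
  { ω₅ }  = Ω∖{ ω₁, ω₂, ω₃, ω₄ }
  { ω₁, ω₄, ω₅ }  = { ω₄, ω₅ } ∪ { ω₁, ω₅ }
  { ω₂, ω₄, ω₅ }  = { ω₄, ω₅ } ∪ { ω₂, ω₄ }
  { ω₃, ω₄, ω₅ }  = { ω₃, ω₄ } ∪ { ω₄, ω₅ }
  { ω₁, ω₂, ω₄, ω₅ }  = { ω₄, ω₅ } ∪ { ω₁, ω₂, ω₅ }
  { ω₂, ω₃, ω₄, ω₅ }  = { ω₂, ω₃, ω₄ } ∪ { ω₄, ω₅ }
  — 21 sets.
Pass 3 (6 new):
  { ω₁ }  = Ω∖{ ω₂, ω₃, ω₄, ω₅ }
  { ω₃ }  = Ω∖{ ω₁, ω₂, ω₄, ω₅ }
  { ω₁, ω₂ }  = Ω∖{ ω₃, ω₄, ω₅ }
  { ω₁, ω₃ }  = Ω∖{ ω₂, ω₄, ω₅ }
  { ω₂, ω₃ }  = Ω∖{ ω₁, ω₄, ω₅ }
  { ω₂, ω₅ }  = { ω₂ } ∪ { ω₅ }
  — 27 sets.
Pass 4 adds 5:
  { ω₁, ω₄ }  = { ω₄ } ∪ { ω₁ }
  { ω₃, ω₅ }  = { ω₅ } ∪ { ω₃ }
  { ω₁, ω₂, ω₄ }  = { ω₁, ω₂ } ∪ { ω₄ }
  { ω₁, ω₃, ω₄ }  = Ω∖{ ω₂, ω₅ }
  { ω₂, ω₃, ω₅ }  = { ω₂, ω₅ } ∪ { ω₃ }
  — 32 sets.
Pass 5: no new sets; the family is a σ-algebra.

Hence σ(ℰ) has 32 members: { {  }, { ω₁ }, { ω₂ }, { ω₃ }, { ω₄ }, { ω₅ }, { ω₁, ω₂ }, { ω₁, ω₃ }, { ω₁, ω₄ }, { ω₁, ω₅ }, { ω₂, ω₃ }, { ω₂, ω₄ }, { ω₂, ω₅ }, { ω₃, ω₄ }, { ω₃, ω₅ }, { ω₄, ω₅ }, { ω₁, ω₂, ω₃ }, { ω₁, ω₂, ω₄ }, { ω₁, ω₂, ω₅ }, { ω₁, ω₃, ω₄ }, { ω₁, ω₃, ω₅ }, { ω₁, ω₄, ω₅ }, { ω₂, ω₃, ω₄ }, { ω₂, ω₃, ω₅ }, { ω₂, ω₄, ω₅ }, { ω₃, ω₄, ω₅ }, { ω₁, ω₂, ω₃, ω₄ }, { ω₁, ω₂, ω₃, ω₅ }, { ω₁, ω₂, ω₄, ω₅ }, { ω₁, ω₃, ω₄, ω₅ }, { ω₂, ω₃, ω₄, ω₅ }, Ω }.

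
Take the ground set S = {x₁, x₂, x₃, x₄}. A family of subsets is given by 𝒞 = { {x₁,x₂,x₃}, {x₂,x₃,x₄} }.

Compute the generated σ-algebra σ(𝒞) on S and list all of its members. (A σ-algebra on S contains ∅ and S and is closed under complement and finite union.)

σ(𝒞) (8 sets): { {}, {x₁}, {x₄}, {x₁,x₄}, {x₂,x₃}, {x₁,x₂,x₃}, {x₂,x₃,x₄}, S }

Working:
Begin from { {}, {x₁,x₂,x₃}, {x₂,x₃,x₄}, S } (that is, 𝒞 plus ∅ and S).
Iteration 1: 2 new —
  {x₁}  = {x₂,x₃,x₄}ᶜ
  {x₄}  = {x₁,x₂,x₃}ᶜ
  — 6 sets.
Iteration 2 adds 1:
  {x₁,x₄}  = {x₄} ∪ {x₁}
  — 7 sets.
Iteration 3 (1 new):
  {x₂,x₃}  = {x₁,x₄}ᶜ
  — 8 sets.
Iteration 4 adds nothing — fixpoint reached.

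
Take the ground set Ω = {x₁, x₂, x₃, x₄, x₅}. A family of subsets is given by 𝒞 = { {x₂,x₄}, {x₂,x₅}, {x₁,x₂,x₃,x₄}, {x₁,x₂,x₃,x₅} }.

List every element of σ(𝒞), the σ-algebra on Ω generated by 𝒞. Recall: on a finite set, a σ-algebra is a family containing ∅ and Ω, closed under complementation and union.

|σ(𝒞)| = 16.  σ(𝒞) = { {}, {x₂}, {x₄}, {x₅}, {x₁,x₃}, {x₂,x₄}, {x₂,x₅}, {x₄,x₅}, {x₁,x₂,x₃}, {x₁,x₃,x₄}, {x₁,x₃,x₅}, {x₂,x₄,x₅}, {x₁,x₂,x₃,x₄}, {x₁,x₂,x₃,x₅}, {x₁,x₃,x₄,x₅}, Ω }

Working:
Seed the family with 𝒞 together with ∅ and Ω: { {}, {x₂,x₄}, {x₂,x₅}, {x₁,x₂,x₃,x₄}, {x₁,x₂,x₃,x₅}, Ω }.
Step 1 adds 5:
  {x₄}  = ᶜ of {x₁,x₂,x₃,x₅}
  {x₅}  = ᶜ of {x₁,x₂,x₃,x₄}
  {x₁,x₃,x₄}  = ᶜ of {x₂,x₅}
  {x₁,x₃,x₅}  = ᶜ of {x₂,x₄}
  {x₂,x₄,x₅}  = {x₂,x₅} ∪ {x₂,x₄}
  |family| = 11
Step 2. New:
  {x₁,x₃}  = ᶜ of {x₂,x₄,x₅}
  {x₄,x₅}  = {x₅} ∪ {x₄}
  {x₁,x₃,x₄,x₅}  = {x₁,x₃,x₅} ∪ {x₁,x₃,x₄}
  |family| = 14
Step 3 adds 2:
  {x₂}  = ᶜ of {x₁,x₃,x₄,x₅}
  {x₁,x₂,x₃}  = ᶜ of {x₄,x₅}
  |family| = 16
Step 4 adds nothing — fixpoint reached.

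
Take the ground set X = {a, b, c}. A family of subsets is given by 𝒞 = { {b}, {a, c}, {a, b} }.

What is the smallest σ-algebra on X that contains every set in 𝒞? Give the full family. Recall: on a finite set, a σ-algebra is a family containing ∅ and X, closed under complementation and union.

σ(𝒞) = { {}, {a}, {b}, {c}, {a, b}, {a, c}, {b, c}, X }

Derivation:
Seed the family with 𝒞 together with ∅ and X: { {}, {b}, {a, b}, {a, c}, X }.
Round 1 adds 1:
  {c}  = ᶜ of {a, b}
  (now 6)
Round 2 (1 new):
  {b, c}  = {c} ∪ {b}
  (now 7)
Round 3: +1 →
  {a}  = ᶜ of {b, c}
  (now 8)
Round 4: closed — nothing new.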